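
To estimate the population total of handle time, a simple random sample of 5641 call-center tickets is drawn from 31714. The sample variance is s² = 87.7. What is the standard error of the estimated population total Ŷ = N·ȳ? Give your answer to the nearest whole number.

Var(Ŷ) = N²·Var(ȳ) = N²·(1 − n/N)·s²/n.
f = 5641/31714 = 0.17787097; Var(ȳ) = 0.82212903·87.7/5641 = 0.012781549.
Var(Ŷ) = 31714² · 0.012781549 = 1.2855398 × 10^7.
SE(Ŷ) = √(1.2855398 × 10^7) = 3585.

3585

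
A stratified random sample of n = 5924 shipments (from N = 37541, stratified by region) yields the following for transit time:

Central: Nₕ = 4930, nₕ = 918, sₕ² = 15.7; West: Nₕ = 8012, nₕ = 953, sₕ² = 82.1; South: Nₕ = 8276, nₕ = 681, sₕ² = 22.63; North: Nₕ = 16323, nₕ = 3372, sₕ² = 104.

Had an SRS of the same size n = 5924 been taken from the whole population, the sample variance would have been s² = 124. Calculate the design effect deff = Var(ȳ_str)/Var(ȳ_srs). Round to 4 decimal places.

0.5562

Var(ȳ_str) = Σ Wₕ²(1−fₕ)sₕ²/nₕ with Wₕ = Nₕ/37541:
  Central: (4930/37541)²·(1−918/4930)·15.7/918 = 2.4002316 × 10^-4
  West: (8012/37541)²·(1−953/8012)·82.1/953 = 0.0034571857
  South: (8276/37541)²·(1−681/8276)·22.63/681 = 0.0014820881
  North: (16323/37541)²·(1−3372/16323)·104/3372 = 0.0046263383
  → Var(ȳ_str) = 0.0098056353.
Var(ȳ_srs) = (1 − 5924/37541)·124/5924 = 0.017628748.
deff = 0.0098056353 / 0.017628748 = 0.5562.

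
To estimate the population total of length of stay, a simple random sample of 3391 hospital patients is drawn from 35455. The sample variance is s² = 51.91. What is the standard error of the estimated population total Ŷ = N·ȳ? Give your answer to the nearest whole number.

Var(Ŷ) = N²·Var(ȳ) = N²·(1 − n/N)·s²/n.
f = 3391/35455 = 0.09564236; Var(ȳ) = 0.90435764·51.91/3391 = 0.013844059.
Var(Ŷ) = 35455² · 0.013844059 = 1.7402772 × 10^7.
SE(Ŷ) = √(1.7402772 × 10^7) = 4172.

4172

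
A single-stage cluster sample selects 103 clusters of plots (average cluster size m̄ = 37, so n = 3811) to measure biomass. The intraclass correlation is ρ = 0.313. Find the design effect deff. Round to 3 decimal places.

deff = 1 + (37 − 1)·0.313 = 1 + 11.268 = 12.268.

12.268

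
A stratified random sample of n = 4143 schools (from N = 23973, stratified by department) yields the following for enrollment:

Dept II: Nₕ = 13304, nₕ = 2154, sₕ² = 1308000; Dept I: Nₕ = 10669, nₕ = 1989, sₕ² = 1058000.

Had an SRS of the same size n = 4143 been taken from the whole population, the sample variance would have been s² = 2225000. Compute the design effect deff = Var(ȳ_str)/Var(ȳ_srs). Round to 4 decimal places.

Var(ȳ_str) = Σ Wₕ²(1−fₕ)sₕ²/nₕ with Wₕ = Nₕ/23973:
  Dept II: (13304/23973)²·(1−2154/13304)·1308000/2154 = 156.73803
  Dept I: (10669/23973)²·(1−1989/10669)·1058000/1989 = 85.713564
  → Var(ȳ_str) = 242.45159.
Var(ȳ_srs) = (1 − 4143/23973)·2225000/4143 = 444.2377.
deff = 242.45159 / 444.2377 = 0.5458.

0.5458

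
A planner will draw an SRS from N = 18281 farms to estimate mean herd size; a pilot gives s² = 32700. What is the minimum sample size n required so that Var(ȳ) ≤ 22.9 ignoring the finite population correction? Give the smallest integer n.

Without fpc, n₀ = s²/D = 32700/22.9 = 1427.9476.
Rounding up, n = 1428.

1428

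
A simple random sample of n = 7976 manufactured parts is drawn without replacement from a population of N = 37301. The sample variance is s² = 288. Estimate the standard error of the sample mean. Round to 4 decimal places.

Under SRS without replacement, Var(ȳ) = (1 − f)·s²/n with f = n/N = 7976/37301 = 0.21382805.
Var(ȳ) = (1 − 0.21382805)·288/7976 = 0.78617195·0.036108325 = 0.028387352.
SE(ȳ) = √(0.028387352) = 0.1685.

0.1685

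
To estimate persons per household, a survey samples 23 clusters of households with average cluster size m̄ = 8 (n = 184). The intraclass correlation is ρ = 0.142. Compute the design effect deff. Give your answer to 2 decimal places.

deff = 1 + (8 − 1)·0.142 = 1 + 0.994 = 1.994.

1.99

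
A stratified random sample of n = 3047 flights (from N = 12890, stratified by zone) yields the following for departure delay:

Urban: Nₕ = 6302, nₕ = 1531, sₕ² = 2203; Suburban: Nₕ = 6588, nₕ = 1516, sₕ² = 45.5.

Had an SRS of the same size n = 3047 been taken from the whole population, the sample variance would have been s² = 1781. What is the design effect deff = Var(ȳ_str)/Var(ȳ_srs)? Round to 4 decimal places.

0.5969

Var(ȳ_str) = Σ Wₕ²(1−fₕ)sₕ²/nₕ with Wₕ = Nₕ/12890:
  Urban: (6302/12890)²·(1−1531/6302)·2203/1531 = 0.26038819
  Suburban: (6588/12890)²·(1−1516/6588)·45.5/1516 = 0.0060358605
  → Var(ȳ_str) = 0.26642405.
Var(ȳ_srs) = (1 − 3047/12890)·1781/3047 = 0.44634023.
deff = 0.26642405 / 0.44634023 = 0.5969.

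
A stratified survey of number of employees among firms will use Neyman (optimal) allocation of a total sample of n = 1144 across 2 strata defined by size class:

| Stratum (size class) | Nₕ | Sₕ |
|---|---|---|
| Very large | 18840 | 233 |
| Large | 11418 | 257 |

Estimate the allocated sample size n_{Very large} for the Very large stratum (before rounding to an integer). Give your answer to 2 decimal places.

685.66

Neyman allocation: nₕ = n·NₕSₕ / Σⱼ NⱼSⱼ.
Σ NⱼSⱼ = 18840·233 + 11418·257 = 7.324146 × 10^6.
n_{Very large} = 1144·18840·233 / (7.324146 × 10^6) = 685.66.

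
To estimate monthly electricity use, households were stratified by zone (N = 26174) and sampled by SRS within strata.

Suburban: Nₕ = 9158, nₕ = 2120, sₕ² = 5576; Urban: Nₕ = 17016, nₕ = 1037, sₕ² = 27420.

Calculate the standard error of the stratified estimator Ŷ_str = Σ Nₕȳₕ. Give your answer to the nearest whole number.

85784

Var(Ŷ_str) = Σₕ Nₕ²(1 − fₕ)sₕ²/nₕ.
Suburban: 9158²·(1 − 2120/9158)·5576/2120 = 1.6952619 × 10^8.
Urban: 17016²·(1 − 1037/17016)·27420/1037 = 7.1894517 × 10^9.
Sum = 7.3589779 × 10^9.
SE = √(7.3589779 × 10^9) = 85784.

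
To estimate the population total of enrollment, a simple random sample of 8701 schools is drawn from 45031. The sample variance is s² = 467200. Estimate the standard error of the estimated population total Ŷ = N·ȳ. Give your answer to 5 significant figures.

296380

Var(Ŷ) = N²·Var(ȳ) = N²·(1 − n/N)·s²/n.
f = 8701/45031 = 0.19322245; Var(ȳ) = 0.80677755·467200/8701 = 43.319903.
Var(Ŷ) = 45031² · 43.319903 = 8.7843708 × 10^10.
SE(Ŷ) = √(8.7843708 × 10^10) = 296380.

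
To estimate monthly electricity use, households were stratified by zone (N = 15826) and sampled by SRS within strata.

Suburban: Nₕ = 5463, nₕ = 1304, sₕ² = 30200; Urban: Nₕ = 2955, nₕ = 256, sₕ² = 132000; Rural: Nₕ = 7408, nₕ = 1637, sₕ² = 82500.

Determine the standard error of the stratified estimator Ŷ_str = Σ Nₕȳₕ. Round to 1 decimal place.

82420.5

Var(Ŷ_str) = Σₕ Nₕ²(1 − fₕ)sₕ²/nₕ.
Suburban: 5463²·(1 − 1304/5463)·30200/1304 = 5.2619834 × 10^8.
Urban: 2955²·(1 − 256/2955)·132000/256 = 4.1123904 × 10^9.
Rural: 7408²·(1 − 1637/7408)·82500/1637 = 2.1545537 × 10^9.
Sum = 6.7931424 × 10^9.
SE = √(6.7931424 × 10^9) = 82420.5.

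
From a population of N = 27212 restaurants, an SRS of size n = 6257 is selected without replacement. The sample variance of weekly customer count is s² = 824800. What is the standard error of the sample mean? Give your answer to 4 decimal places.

10.0752

Under SRS without replacement, Var(ȳ) = (1 − f)·s²/n with f = n/N = 6257/27212 = 0.22993532.
Var(ȳ) = (1 − 0.22993532)·824800/6257 = 0.77006468·131.82036 = 101.5102.
SE(ȳ) = √(101.5102) = 10.0752.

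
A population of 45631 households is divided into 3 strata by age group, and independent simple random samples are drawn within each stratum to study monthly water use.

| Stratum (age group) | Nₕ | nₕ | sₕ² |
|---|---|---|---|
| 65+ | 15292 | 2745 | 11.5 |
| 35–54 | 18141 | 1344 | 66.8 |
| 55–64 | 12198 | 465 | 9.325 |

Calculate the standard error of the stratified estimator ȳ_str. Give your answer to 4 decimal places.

Var(ȳ_str) = Σₕ Wₕ²(1 − fₕ)sₕ²/nₕ with Wₕ = Nₕ/N, N = 45631.
65+: Wₕ = 0.33512305; term = 0.33512305²·(1 − 0.17950562)·11.5/2745 = 3.8604658 × 10^-4.
35–54: Wₕ = 0.39755868; term = 0.39755868²·(1 − 0.07408632)·66.8/1344 = 0.0072736126.
55–64: Wₕ = 0.26731827; term = 0.26731827²·(1 − 0.03812100)·9.325/465 = 0.0013783948.
Sum = 0.009038054.
SE = √(0.009038054) = 0.0951.

0.0951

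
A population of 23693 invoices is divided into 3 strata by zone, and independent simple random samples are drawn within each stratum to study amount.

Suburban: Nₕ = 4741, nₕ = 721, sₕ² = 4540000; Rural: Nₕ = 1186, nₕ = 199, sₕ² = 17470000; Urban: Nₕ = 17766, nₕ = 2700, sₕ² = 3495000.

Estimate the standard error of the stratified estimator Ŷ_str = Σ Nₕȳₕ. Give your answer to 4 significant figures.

754500

Var(Ŷ_str) = Σₕ Nₕ²(1 − fₕ)sₕ²/nₕ.
Suburban: 4741²·(1 − 721/4741)·4540000/721 = 1.2000977 × 10^11.
Rural: 1186²·(1 − 199/1186)·17470000/199 = 1.0276416 × 10^11.
Urban: 17766²·(1 − 2700/17766)·3495000/2700 = 3.4647431 × 10^11.
Sum = 5.6924824 × 10^11.
SE = √(5.6924824 × 10^11) = 754500.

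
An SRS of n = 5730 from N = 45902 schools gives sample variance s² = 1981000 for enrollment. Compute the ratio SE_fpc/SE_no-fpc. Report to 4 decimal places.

f = n/N = 5730/45902 = 0.12483116.
SE_no-fpc = √(s²/n) = 18.593662; SE_fpc = √((1−f)s²/n) = 17.394456.
Ratio = √(1−f) = 0.93550459.

0.9355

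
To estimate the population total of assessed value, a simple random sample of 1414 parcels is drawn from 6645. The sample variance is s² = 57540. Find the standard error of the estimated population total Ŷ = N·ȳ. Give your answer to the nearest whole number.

Var(Ŷ) = N²·Var(ȳ) = N²·(1 − n/N)·s²/n.
f = 1414/6645 = 0.21279157; Var(ȳ) = 0.78720843·57540/1414 = 32.033927.
Var(Ŷ) = 6645² · 32.033927 = 1.4144909 × 10^9.
SE(Ŷ) = √(1.4144909 × 10^9) = 37610.

37610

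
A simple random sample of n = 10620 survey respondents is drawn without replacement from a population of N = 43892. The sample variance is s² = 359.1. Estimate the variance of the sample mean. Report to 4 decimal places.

Under SRS without replacement, Var(ȳ) = (1 − f)·s²/n with f = n/N = 10620/43892 = 0.24195753.
Var(ȳ) = (1 − 0.24195753)·359.1/10620 = 0.75804247·0.033813559 = 0.025632114.

0.0256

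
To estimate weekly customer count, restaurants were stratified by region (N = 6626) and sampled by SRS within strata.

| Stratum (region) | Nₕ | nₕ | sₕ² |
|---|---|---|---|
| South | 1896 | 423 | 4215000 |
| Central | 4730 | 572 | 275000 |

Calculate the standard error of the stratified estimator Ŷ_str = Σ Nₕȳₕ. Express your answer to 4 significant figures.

193100

Var(Ŷ_str) = Σₕ Nₕ²(1 − fₕ)sₕ²/nₕ.
South: 1896²·(1 − 423/1896)·4215000/423 = 2.7829044 × 10^10.
Central: 4730²·(1 − 572/4730)·275000/572 = 9.4554519 × 10^9.
Sum = 3.7284496 × 10^10.
SE = √(3.7284496 × 10^10) = 193100.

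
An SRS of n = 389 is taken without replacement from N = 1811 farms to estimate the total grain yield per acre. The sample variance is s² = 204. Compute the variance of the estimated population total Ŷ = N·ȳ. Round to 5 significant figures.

Var(Ŷ) = N²·Var(ȳ) = N²·(1 − n/N)·s²/n.
f = 389/1811 = 0.21479845; Var(ȳ) = 0.78520155·204/389 = 0.41177665.
Var(Ŷ) = 1811² · 0.41177665 = 1.3505125 × 10^6.

1.3505 × 10^6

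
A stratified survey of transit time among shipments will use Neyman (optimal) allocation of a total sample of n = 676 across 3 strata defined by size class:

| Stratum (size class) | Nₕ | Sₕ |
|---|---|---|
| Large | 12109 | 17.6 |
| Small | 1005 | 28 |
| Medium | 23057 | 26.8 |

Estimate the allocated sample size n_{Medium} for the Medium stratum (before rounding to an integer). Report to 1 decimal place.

Neyman allocation: nₕ = n·NₕSₕ / Σⱼ NⱼSⱼ.
Σ NⱼSⱼ = 12109·17.6 + 1005·28 + 23057·26.8 = 859186.
n_{Medium} = 676·23057·26.8 / 859186 = 486.2.

486.2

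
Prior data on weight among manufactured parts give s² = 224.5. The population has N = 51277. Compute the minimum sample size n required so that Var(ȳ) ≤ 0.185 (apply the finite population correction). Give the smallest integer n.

Without fpc, n₀ = s²/D = 224.5/0.185 = 1213.5135.
With fpc, (1 − n/N)·s²/n ≤ D requires n ≥ n₀/(1 + n₀/N) = 1213.5135/(1 + 1213.5135/51277) = 1185.4586.
Rounding up, n = 1186.

1186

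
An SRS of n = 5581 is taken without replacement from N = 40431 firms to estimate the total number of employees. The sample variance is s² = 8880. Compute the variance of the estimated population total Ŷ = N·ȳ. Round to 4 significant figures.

Var(Ŷ) = N²·Var(ȳ) = N²·(1 − n/N)·s²/n.
f = 5581/40431 = 0.13803764; Var(ȳ) = 0.86196236·8880/5581 = 1.3714793.
Var(Ŷ) = 40431² · 1.3714793 = 2.2419103 × 10^9.

2.242 × 10^9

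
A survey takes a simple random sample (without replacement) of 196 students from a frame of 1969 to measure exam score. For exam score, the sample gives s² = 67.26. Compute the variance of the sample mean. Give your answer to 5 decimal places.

0.30900

Under SRS without replacement, Var(ȳ) = (1 − f)·s²/n with f = n/N = 196/1969 = 0.09954292.
Var(ȳ) = (1 − 0.09954292)·67.26/196 = 0.90045708·0.34316327 = 0.30900379.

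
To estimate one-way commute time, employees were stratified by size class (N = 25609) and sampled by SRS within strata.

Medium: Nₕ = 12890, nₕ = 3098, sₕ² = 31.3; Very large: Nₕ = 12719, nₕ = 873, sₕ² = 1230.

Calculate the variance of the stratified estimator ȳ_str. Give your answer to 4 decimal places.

Var(ȳ_str) = Σₕ Wₕ²(1 − fₕ)sₕ²/nₕ with Wₕ = Nₕ/N, N = 25609.
Medium: Wₕ = 0.50333867; term = 0.50333867²·(1 − 0.24034135)·31.3/3098 = 0.0019444734.
Very large: Wₕ = 0.49666133; term = 0.49666133²·(1 − 0.06863747)·1230/873 = 0.32369078.
Sum = 0.32563525.

0.3256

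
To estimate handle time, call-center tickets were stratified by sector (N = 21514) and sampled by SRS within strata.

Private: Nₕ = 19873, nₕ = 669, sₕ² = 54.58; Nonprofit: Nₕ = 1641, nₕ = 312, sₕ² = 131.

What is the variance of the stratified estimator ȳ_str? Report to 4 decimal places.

0.0692

Var(ȳ_str) = Σₕ Wₕ²(1 − fₕ)sₕ²/nₕ with Wₕ = Nₕ/N, N = 21514.
Private: Wₕ = 0.92372409; term = 0.92372409²·(1 − 0.03366376)·54.58/669 = 0.067269812.
Nonprofit: Wₕ = 0.07627591; term = 0.07627591²·(1 − 0.19012797)·131/312 = 0.0019783719.
Sum = 0.069248184.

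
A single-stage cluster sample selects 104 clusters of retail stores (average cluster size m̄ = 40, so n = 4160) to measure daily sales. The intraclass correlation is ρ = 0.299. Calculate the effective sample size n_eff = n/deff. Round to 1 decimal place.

328.6

deff = 1 + (40 − 1)·0.299 = 1 + 11.661 = 12.661.
n_eff = 4160 / 12.661 = 328.6.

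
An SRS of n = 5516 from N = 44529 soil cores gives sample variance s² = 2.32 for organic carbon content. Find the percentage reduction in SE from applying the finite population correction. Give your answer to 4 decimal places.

f = n/N = 5516/44529 = 0.12387433.
SE_no-fpc = √(s²/n) = 0.020508404; SE_fpc = √((1−f)s²/n) = 0.019196191.
Ratio = √(1−f) = 0.93601585. Reduction = 100·(1 − 0.93601585) = 6.3984%.

6.3984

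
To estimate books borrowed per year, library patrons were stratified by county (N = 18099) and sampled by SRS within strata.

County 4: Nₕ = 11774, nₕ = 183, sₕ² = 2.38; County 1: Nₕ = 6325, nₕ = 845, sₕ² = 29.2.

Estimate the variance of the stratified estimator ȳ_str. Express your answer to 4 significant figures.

0.009075

Var(ȳ_str) = Σₕ Wₕ²(1 − fₕ)sₕ²/nₕ with Wₕ = Nₕ/N, N = 18099.
County 4: Wₕ = 0.65053318; term = 0.65053318²·(1 − 0.01554272)·2.38/183 = 0.0054182825.
County 1: Wₕ = 0.34946682; term = 0.34946682²·(1 − 0.13359684)·29.2/845 = 0.0036564368.
Sum = 0.0090747193.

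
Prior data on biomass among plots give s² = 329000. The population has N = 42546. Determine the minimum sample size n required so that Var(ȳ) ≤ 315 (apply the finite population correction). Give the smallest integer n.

Without fpc, n₀ = s²/D = 329000/315 = 1044.4444.
With fpc, (1 − n/N)·s²/n ≤ D requires n ≥ n₀/(1 + n₀/N) = 1044.4444/(1 + 1044.4444/42546) = 1019.4191.
Rounding up, n = 1020.

1020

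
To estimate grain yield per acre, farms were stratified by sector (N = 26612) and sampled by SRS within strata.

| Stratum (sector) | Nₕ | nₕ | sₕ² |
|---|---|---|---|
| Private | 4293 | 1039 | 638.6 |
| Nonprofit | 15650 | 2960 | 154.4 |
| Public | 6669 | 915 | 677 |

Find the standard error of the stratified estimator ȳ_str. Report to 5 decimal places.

Var(ȳ_str) = Σₕ Wₕ²(1 − fₕ)sₕ²/nₕ with Wₕ = Nₕ/N, N = 26612.
Private: Wₕ = 0.16131820; term = 0.16131820²·(1 − 0.24202190)·638.6/1039 = 0.012123744.
Nonprofit: Wₕ = 0.58808057; term = 0.58808057²·(1 − 0.18913738)·154.4/2960 = 0.014627716.
Public: Wₕ = 0.25060123; term = 0.25060123²·(1 − 0.13720198)·677/915 = 0.040090652.
Sum = 0.066842112.
SE = √(0.066842112) = 0.25854.

0.25854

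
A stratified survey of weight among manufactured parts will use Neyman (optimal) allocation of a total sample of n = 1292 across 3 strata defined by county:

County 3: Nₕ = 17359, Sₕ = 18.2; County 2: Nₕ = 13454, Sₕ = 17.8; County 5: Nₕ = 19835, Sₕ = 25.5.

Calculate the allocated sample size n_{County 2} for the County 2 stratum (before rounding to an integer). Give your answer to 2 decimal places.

291.56

Neyman allocation: nₕ = n·NₕSₕ / Σⱼ NⱼSⱼ.
Σ NⱼSⱼ = 17359·18.2 + 13454·17.8 + 19835·25.5 = 1.0612075 × 10^6.
n_{County 2} = 1292·13454·17.8 / (1.0612075 × 10^6) = 291.56.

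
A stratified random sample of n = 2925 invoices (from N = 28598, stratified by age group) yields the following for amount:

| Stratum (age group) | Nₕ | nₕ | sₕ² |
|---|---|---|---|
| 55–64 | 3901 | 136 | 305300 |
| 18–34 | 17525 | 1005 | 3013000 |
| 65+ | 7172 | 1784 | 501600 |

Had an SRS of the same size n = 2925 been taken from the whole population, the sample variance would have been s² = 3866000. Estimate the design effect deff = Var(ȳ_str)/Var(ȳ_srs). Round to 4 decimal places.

Var(ȳ_str) = Σ Wₕ²(1−fₕ)sₕ²/nₕ with Wₕ = Nₕ/28598:
  55–64: (3901/28598)²·(1−136/3901)·305300/136 = 40.31415
  18–34: (17525/28598)²·(1−1005/17525)·3013000/1005 = 1061.2796
  65+: (7172/28598)²·(1−1784/7172)·501600/1784 = 13.284929
  → Var(ȳ_str) = 1114.8787.
Var(ȳ_srs) = (1 − 2925/28598)·3866000/2925 = 1186.5251.
deff = 1114.8787 / 1186.5251 = 0.9396.

0.9396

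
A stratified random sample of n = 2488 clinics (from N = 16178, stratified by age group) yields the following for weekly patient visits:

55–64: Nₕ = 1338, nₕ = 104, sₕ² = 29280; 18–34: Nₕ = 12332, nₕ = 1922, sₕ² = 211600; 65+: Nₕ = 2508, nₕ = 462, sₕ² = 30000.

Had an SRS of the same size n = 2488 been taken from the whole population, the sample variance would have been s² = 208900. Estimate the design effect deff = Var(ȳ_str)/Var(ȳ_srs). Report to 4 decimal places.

Var(ȳ_str) = Σ Wₕ²(1−fₕ)sₕ²/nₕ with Wₕ = Nₕ/16178:
  55–64: (1338/16178)²·(1−104/1338)·29280/104 = 1.776067
  18–34: (12332/16178)²·(1−1922/12332)·211600/1922 = 54.000386
  65+: (2508/16178)²·(1−462/2508)·30000/462 = 1.2731008
  → Var(ȳ_str) = 57.049554.
Var(ȳ_srs) = (1 − 2488/16178)·208900/2488 = 71.050425.
deff = 57.049554 / 71.050425 = 0.8029.

0.8029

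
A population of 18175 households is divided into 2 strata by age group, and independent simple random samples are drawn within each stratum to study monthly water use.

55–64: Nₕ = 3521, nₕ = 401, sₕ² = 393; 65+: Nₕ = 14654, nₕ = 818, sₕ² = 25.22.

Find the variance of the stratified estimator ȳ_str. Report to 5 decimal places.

0.05152

Var(ȳ_str) = Σₕ Wₕ²(1 − fₕ)sₕ²/nₕ with Wₕ = Nₕ/N, N = 18175.
55–64: Wₕ = 0.19372765; term = 0.19372765²·(1 − 0.11388810)·393/401 = 0.032592671.
65+: Wₕ = 0.80627235; term = 0.80627235²·(1 − 0.05582094)·25.22/818 = 0.018923858.
Sum = 0.051516529.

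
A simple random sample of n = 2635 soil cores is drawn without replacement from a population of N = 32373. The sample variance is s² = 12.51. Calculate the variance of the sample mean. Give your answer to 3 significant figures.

0.00436

Under SRS without replacement, Var(ȳ) = (1 − f)·s²/n with f = n/N = 2635/32373 = 0.08139499.
Var(ȳ) = (1 − 0.08139499)·12.51/2635 = 0.91860501·0.0047476281 = 0.0043611949.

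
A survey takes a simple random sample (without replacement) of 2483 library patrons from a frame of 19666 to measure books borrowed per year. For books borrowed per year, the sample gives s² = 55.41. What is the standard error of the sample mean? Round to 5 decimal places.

Under SRS without replacement, Var(ȳ) = (1 − f)·s²/n with f = n/N = 2483/19666 = 0.12625852.
Var(ȳ) = (1 − 0.12625852)·55.41/2483 = 0.87374148·0.022315747 = 0.019498194.
SE(ȳ) = √(0.019498194) = 0.13964.

0.13964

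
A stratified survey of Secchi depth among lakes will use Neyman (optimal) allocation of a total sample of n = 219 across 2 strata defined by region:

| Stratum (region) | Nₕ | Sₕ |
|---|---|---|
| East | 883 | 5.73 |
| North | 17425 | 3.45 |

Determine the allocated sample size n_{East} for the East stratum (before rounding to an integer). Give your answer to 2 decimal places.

17.00

Neyman allocation: nₕ = n·NₕSₕ / Σⱼ NⱼSⱼ.
Σ NⱼSⱼ = 883·5.73 + 17425·3.45 = 65175.84.
n_{East} = 219·883·5.73 / 65175.84 = 17.00.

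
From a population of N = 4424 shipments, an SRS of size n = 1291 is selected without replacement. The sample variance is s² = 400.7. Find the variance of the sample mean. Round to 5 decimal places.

0.21981

Under SRS without replacement, Var(ȳ) = (1 − f)·s²/n with f = n/N = 1291/4424 = 0.29181736.
Var(ȳ) = (1 − 0.29181736)·400.7/1291 = 0.70818264·0.31037955 = 0.21980541.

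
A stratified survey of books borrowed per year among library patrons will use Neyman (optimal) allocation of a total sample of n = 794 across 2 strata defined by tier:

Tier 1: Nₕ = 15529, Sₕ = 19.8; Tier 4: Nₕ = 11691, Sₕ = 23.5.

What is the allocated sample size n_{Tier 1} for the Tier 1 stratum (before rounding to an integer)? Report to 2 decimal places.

419.32

Neyman allocation: nₕ = n·NₕSₕ / Σⱼ NⱼSⱼ.
Σ NⱼSⱼ = 15529·19.8 + 11691·23.5 = 582212.7.
n_{Tier 1} = 794·15529·19.8 / 582212.7 = 419.32.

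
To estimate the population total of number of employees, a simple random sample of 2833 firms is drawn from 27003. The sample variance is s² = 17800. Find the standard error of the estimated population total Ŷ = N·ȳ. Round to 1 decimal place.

Var(Ŷ) = N²·Var(ȳ) = N²·(1 − n/N)·s²/n.
f = 2833/27003 = 0.10491427; Var(ȳ) = 0.89508573·17800/2833 = 5.6239061.
Var(Ŷ) = 27003² · 5.6239061 = 4.1007387 × 10^9.
SE(Ŷ) = √(4.1007387 × 10^9) = 64037.0.

64037.0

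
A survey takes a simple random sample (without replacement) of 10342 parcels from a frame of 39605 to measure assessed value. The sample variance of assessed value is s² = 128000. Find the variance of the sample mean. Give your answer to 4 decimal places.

9.1448

Under SRS without replacement, Var(ȳ) = (1 − f)·s²/n with f = n/N = 10342/39605 = 0.26112865.
Var(ȳ) = (1 − 0.26112865)·128000/10342 = 0.73887135·12.376716 = 9.1448011.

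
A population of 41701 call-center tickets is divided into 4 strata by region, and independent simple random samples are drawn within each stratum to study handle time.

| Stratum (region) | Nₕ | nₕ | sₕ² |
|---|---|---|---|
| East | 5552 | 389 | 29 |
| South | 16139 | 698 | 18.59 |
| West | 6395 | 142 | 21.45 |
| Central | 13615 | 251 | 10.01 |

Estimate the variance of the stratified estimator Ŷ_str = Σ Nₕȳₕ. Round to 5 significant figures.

Var(Ŷ_str) = Σₕ Nₕ²(1 − fₕ)sₕ²/nₕ.
East: 5552²·(1 − 389/5552)·29/389 = 2.1369776 × 10^6.
South: 16139²·(1 − 698/16139)·18.59/698 = 6.6370641 × 10^6.
West: 6395²·(1 − 142/6395)·21.45/142 = 6.040431 × 10^6.
Central: 13615²·(1 − 251/13615)·10.01/251 = 7.2562873 × 10^6.
Sum = 2.207076 × 10^7.

2.2071 × 10^7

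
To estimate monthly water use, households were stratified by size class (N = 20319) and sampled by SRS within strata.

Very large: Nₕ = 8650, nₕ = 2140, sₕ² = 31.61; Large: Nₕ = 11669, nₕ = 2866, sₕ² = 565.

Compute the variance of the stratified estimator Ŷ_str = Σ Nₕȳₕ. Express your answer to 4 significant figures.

2.108 × 10^7

Var(Ŷ_str) = Σₕ Nₕ²(1 − fₕ)sₕ²/nₕ.
Very large: 8650²·(1 − 2140/8650)·31.61/2140 = 831778.75.
Large: 11669²·(1 − 2866/11669)·565/2866 = 2.025054 × 10^7.
Sum = 2.1082319 × 10^7.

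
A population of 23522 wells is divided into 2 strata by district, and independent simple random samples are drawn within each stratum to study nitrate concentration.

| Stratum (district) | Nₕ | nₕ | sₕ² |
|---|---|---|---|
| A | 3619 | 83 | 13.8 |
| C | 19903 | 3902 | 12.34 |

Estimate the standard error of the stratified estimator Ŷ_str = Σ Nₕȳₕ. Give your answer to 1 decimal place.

Var(Ŷ_str) = Σₕ Nₕ²(1 − fₕ)sₕ²/nₕ.
A: 3619²·(1 − 83/3619)·13.8/83 = 2.1276581 × 10^6.
C: 19903²·(1 − 3902/19903)·12.34/3902 = 1.0071486 × 10^6.
Sum = 3.1348067 × 10^6.
SE = √(3.1348067 × 10^6) = 1770.5.

1770.5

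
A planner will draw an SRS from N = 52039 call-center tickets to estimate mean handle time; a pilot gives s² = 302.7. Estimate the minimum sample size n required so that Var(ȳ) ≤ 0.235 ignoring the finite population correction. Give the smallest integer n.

1289

Without fpc, n₀ = s²/D = 302.7/0.235 = 1288.0851.
Rounding up, n = 1289.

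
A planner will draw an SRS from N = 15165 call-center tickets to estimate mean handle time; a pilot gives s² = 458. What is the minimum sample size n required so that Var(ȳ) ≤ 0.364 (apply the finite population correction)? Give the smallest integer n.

1162

Without fpc, n₀ = s²/D = 458/0.364 = 1258.2418.
With fpc, (1 − n/N)·s²/n ≤ D requires n ≥ n₀/(1 + n₀/N) = 1258.2418/(1 + 1258.2418/15165) = 1161.8435.
Rounding up, n = 1162.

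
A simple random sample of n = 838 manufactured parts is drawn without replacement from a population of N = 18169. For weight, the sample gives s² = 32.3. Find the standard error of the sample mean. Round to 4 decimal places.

0.1917

Under SRS without replacement, Var(ȳ) = (1 − f)·s²/n with f = n/N = 838/18169 = 0.04612252.
Var(ȳ) = (1 − 0.04612252)·32.3/838 = 0.95387748·0.038544153 = 0.036766399.
SE(ȳ) = √(0.036766399) = 0.1917.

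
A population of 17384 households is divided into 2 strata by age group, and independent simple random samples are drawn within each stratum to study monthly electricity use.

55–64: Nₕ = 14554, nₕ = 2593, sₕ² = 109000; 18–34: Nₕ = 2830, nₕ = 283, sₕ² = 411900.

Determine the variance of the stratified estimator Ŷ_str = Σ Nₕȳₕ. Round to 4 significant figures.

1.781 × 10^10

Var(Ŷ_str) = Σₕ Nₕ²(1 − fₕ)sₕ²/nₕ.
55–64: 14554²·(1 − 2593/14554)·109000/2593 = 7.3176872 × 10^9.
18–34: 2830²·(1 − 283/2830)·411900/283 = 1.0491093 × 10^10.
Sum = 1.780878 × 10^10.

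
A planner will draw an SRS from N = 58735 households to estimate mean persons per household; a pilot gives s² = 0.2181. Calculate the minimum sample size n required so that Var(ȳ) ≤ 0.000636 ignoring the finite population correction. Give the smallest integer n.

Without fpc, n₀ = s²/D = 0.2181/0.000636 = 342.9245.
Rounding up, n = 343.

343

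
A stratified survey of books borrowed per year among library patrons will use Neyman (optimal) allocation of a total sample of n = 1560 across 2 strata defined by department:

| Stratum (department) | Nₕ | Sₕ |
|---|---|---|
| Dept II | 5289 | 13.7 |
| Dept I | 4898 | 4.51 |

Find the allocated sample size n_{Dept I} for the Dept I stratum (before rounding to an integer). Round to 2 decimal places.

364.47

Neyman allocation: nₕ = n·NₕSₕ / Σⱼ NⱼSⱼ.
Σ NⱼSⱼ = 5289·13.7 + 4898·4.51 = 94549.28.
n_{Dept I} = 1560·4898·4.51 / 94549.28 = 364.47.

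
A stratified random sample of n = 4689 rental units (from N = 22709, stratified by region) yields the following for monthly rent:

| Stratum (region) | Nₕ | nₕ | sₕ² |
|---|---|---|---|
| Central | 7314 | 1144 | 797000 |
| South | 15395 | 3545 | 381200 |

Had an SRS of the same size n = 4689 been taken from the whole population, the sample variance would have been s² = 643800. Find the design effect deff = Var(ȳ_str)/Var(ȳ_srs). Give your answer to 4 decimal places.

Var(ȳ_str) = Σ Wₕ²(1−fₕ)sₕ²/nₕ with Wₕ = Nₕ/22709:
  Central: (7314/22709)²·(1−1144/7314)·797000/1144 = 60.964413
  South: (15395/22709)²·(1−3545/15395)·381200/3545 = 38.039839
  → Var(ȳ_str) = 99.004252.
Var(ȳ_srs) = (1 − 4689/22709)·643800/4689 = 108.95007.
deff = 99.004252 / 108.95007 = 0.9087.

0.9087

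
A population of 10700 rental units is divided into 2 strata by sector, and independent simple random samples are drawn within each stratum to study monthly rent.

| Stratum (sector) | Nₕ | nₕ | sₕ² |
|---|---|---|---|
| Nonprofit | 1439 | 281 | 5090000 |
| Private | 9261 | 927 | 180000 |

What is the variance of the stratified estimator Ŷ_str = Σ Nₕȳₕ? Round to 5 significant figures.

Var(Ŷ_str) = Σₕ Nₕ²(1 − fₕ)sₕ²/nₕ.
Nonprofit: 1439²·(1 − 281/1439)·5090000/281 = 3.018428 × 10^10.
Private: 9261²·(1 − 927/9261)·180000/927 = 1.4986636 × 10^10.
Sum = 4.5170916 × 10^10.

4.5171 × 10^10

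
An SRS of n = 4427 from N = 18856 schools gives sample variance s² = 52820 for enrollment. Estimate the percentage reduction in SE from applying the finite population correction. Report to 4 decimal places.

f = n/N = 4427/18856 = 0.23477938.
SE_no-fpc = √(s²/n) = 3.4541758; SE_fpc = √((1−f)s²/n) = 3.0216055.
Ratio = √(1−f) = 0.87476889. Reduction = 100·(1 − 0.87476889) = 12.5231%.

12.5231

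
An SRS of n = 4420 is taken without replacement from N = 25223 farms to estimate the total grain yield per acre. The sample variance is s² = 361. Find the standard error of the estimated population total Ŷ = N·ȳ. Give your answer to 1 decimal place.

Var(Ŷ) = N²·Var(ȳ) = N²·(1 − n/N)·s²/n.
f = 4420/25223 = 0.17523689; Var(ȳ) = 0.82476311·361/4420 = 0.067361874.
Var(Ŷ) = 25223² · 0.067361874 = 4.2855606 × 10^7.
SE(Ŷ) = √(4.2855606 × 10^7) = 6546.4.

6546.4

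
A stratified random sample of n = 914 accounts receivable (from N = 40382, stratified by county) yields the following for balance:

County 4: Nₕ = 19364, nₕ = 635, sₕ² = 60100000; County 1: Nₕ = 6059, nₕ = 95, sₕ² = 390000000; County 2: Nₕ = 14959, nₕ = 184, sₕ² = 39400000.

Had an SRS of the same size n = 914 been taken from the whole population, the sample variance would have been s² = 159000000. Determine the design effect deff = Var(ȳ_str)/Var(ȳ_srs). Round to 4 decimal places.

0.8295

Var(ȳ_str) = Σ Wₕ²(1−fₕ)sₕ²/nₕ with Wₕ = Nₕ/40382:
  County 4: (19364/40382)²·(1−635/19364)·60100000/635 = 21049.16
  County 1: (6059/40382)²·(1−95/6059)·390000000/95 = 90971.203
  County 2: (14959/40382)²·(1−184/14959)·39400000/184 = 29022.365
  → Var(ȳ_str) = 141042.73.
Var(ȳ_srs) = (1 − 914/40382)·159000000/914 = 170023.21.
deff = 141042.73 / 170023.21 = 0.8295.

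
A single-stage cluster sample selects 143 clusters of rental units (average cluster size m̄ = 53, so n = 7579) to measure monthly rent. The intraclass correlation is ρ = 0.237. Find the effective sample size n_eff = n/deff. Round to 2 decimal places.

deff = 1 + (53 − 1)·0.237 = 1 + 12.324 = 13.324.
n_eff = 7579 / 13.324 = 568.82.

568.82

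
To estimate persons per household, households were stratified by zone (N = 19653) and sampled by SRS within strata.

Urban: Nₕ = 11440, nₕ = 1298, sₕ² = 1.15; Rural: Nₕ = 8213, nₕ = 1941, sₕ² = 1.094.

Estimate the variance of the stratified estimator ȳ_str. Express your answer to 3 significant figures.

Var(ȳ_str) = Σₕ Wₕ²(1 − fₕ)sₕ²/nₕ with Wₕ = Nₕ/N, N = 19653.
Urban: Wₕ = 0.58209943; term = 0.58209943²·(1 − 0.11346154)·1.15/1298 = 2.6614301 × 10^-4.
Rural: Wₕ = 0.41790057; term = 0.41790057²·(1 − 0.23633264)·1.094/1941 = 7.516955 × 10^-5.
Sum = 3.4131256 × 10^-4.

3.41 × 10^-4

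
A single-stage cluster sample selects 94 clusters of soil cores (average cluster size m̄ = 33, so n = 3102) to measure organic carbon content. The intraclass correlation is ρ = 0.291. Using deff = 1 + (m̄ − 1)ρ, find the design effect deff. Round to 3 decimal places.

deff = 1 + (33 − 1)·0.291 = 1 + 9.312 = 10.312.

10.312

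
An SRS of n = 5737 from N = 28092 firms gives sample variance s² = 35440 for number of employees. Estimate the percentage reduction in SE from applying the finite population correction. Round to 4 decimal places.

f = n/N = 5737/28092 = 0.20422184.
SE_no-fpc = √(s²/n) = 2.4854466; SE_fpc = √((1−f)s²/n) = 2.2171774.
Ratio = √(1−f) = 0.89206399. Reduction = 100·(1 − 0.89206399) = 10.7936%.

10.7936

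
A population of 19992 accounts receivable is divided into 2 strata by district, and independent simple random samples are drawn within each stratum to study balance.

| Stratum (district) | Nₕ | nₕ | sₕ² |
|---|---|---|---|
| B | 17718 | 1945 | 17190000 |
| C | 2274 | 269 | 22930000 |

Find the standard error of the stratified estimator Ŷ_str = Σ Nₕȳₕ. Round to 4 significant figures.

1.691 × 10^6

Var(Ŷ_str) = Σₕ Nₕ²(1 − fₕ)sₕ²/nₕ.
B: 17718²·(1 − 1945/17718)·17190000/1945 = 2.4699336 × 10^12.
C: 2274²·(1 − 269/2274)·22930000/269 = 3.8864816 × 10^11.
Sum = 2.8585818 × 10^12.
SE = √(2.8585818 × 10^12) = 1.691 × 10^6.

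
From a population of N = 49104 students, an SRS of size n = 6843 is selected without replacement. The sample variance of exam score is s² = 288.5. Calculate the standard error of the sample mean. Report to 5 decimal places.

0.19049

Under SRS without replacement, Var(ȳ) = (1 − f)·s²/n with f = n/N = 6843/49104 = 0.13935728.
Var(ȳ) = (1 − 0.13935728)·288.5/6843 = 0.86064272·0.042159871 = 0.036284586.
SE(ȳ) = √(0.036284586) = 0.19049.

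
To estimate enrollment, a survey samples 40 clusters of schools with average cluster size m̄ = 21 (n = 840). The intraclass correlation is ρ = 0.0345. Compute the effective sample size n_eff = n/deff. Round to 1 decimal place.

497.0

deff = 1 + (21 − 1)·0.0345 = 1 + 0.69 = 1.69.
n_eff = 840 / 1.69 = 497.0.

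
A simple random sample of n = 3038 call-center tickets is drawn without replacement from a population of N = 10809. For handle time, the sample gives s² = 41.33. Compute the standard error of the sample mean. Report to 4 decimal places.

Under SRS without replacement, Var(ȳ) = (1 − f)·s²/n with f = n/N = 3038/10809 = 0.28106208.
Var(ȳ) = (1 − 0.28106208)·41.33/3038 = 0.71893792·0.013604345 = 0.0097806795.
SE(ȳ) = √(0.0097806795) = 0.0989.

0.0989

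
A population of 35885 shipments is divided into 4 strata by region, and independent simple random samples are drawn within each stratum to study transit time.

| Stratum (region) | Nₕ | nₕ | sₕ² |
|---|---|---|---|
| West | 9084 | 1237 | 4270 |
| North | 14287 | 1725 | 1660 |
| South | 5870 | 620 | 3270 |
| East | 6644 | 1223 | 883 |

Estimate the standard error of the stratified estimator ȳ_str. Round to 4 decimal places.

0.6867

Var(ȳ_str) = Σₕ Wₕ²(1 − fₕ)sₕ²/nₕ with Wₕ = Nₕ/N, N = 35885.
West: Wₕ = 0.25314198; term = 0.25314198²·(1 − 0.13617349)·4270/1237 = 0.19107904.
North: Wₕ = 0.39813292; term = 0.39813292²·(1 − 0.12073913)·1660/1725 = 0.13411981.
South: Wₕ = 0.16357810; term = 0.16357810²·(1 − 0.10562181)·3270/620 = 0.12621982.
East: Wₕ = 0.18514700; term = 0.18514700²·(1 − 0.18407586)·883/1223 = 0.020193769.
Sum = 0.47161244.
SE = √(0.47161244) = 0.6867.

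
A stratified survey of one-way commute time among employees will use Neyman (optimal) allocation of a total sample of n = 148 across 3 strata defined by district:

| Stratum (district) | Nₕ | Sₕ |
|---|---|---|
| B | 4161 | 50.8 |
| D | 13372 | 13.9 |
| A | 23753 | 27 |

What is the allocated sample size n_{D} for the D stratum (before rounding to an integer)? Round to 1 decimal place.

Neyman allocation: nₕ = n·NₕSₕ / Σⱼ NⱼSⱼ.
Σ NⱼSⱼ = 4161·50.8 + 13372·13.9 + 23753·27 = 1.0385806 × 10^6.
n_{D} = 148·13372·13.9 / (1.0385806 × 10^6) = 26.5.

26.5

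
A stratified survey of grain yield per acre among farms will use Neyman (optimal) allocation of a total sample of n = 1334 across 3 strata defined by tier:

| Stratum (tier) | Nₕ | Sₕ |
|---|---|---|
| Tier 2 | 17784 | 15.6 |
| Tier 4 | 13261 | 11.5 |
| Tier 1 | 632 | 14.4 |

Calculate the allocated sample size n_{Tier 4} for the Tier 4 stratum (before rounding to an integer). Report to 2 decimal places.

Neyman allocation: nₕ = n·NₕSₕ / Σⱼ NⱼSⱼ.
Σ NⱼSⱼ = 17784·15.6 + 13261·11.5 + 632·14.4 = 439032.7.
n_{Tier 4} = 1334·13261·11.5 / 439032.7 = 463.38.

463.38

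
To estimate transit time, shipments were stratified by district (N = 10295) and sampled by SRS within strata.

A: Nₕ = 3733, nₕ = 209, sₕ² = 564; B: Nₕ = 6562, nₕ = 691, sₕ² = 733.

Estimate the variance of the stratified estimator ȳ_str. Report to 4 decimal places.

Var(ȳ_str) = Σₕ Wₕ²(1 − fₕ)sₕ²/nₕ with Wₕ = Nₕ/N, N = 10295.
A: Wₕ = 0.36260321; term = 0.36260321²·(1 − 0.05598714)·564/209 = 0.33494539.
B: Wₕ = 0.63739679; term = 0.63739679²·(1 − 0.10530326)·733/691 = 0.38558624.
Sum = 0.72053163.

0.7205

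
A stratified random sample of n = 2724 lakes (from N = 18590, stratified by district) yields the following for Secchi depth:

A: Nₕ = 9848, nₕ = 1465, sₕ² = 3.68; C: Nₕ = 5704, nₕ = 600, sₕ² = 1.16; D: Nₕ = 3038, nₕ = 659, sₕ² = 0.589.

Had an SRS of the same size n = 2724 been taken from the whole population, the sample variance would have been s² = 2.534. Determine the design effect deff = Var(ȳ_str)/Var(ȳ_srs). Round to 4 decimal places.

Var(ȳ_str) = Σ Wₕ²(1−fₕ)sₕ²/nₕ with Wₕ = Nₕ/18590:
  A: (9848/18590)²·(1−1465/9848)·3.68/1465 = 6.0006586 × 10^-4
  C: (5704/18590)²·(1−600/5704)·1.16/600 = 1.6286889 × 10^-4
  D: (3038/18590)²·(1−659/3038)·0.589/659 = 1.8691894 × 10^-5
  → Var(ȳ_str) = 7.8162664 × 10^-4.
Var(ȳ_srs) = (1 − 2724/18590)·2.534/2724 = 7.9393979 × 10^-4.
deff = (7.8162664 × 10^-4) / (7.9393979 × 10^-4) = 0.9845.

0.9845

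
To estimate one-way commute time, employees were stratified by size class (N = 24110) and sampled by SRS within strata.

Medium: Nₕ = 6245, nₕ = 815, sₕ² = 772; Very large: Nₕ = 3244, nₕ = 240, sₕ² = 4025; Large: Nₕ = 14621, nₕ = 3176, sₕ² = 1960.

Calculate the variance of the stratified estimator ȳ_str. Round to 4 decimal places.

Var(ȳ_str) = Σₕ Wₕ²(1 − fₕ)sₕ²/nₕ with Wₕ = Nₕ/N, N = 24110.
Medium: Wₕ = 0.25902115; term = 0.25902115²·(1 − 0.13050440)·772/815 = 0.055258303.
Very large: Wₕ = 0.13454998; term = 0.13454998²·(1 − 0.07398274)·4025/240 = 0.28115188.
Large: Wₕ = 0.60642887; term = 0.60642887²·(1 − 0.21722180)·1960/3176 = 0.17765361.
Sum = 0.51406379.

0.5141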